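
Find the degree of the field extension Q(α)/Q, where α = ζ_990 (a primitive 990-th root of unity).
[Q(α):Q] = 240

The minimal polynomial of ζ_990 over Q is the 990-th cyclotomic polynomial Φ_990(x), which is irreducible over Q and has degree φ(990) = 240. Hence [Q(α):Q] = φ(990) = 240.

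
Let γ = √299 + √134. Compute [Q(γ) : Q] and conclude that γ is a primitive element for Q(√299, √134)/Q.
[Q(γ) : Q] = 4 (equivalently, Q(γ) = Q(√299, √134))

Obviously Q(γ) ⊆ Q(√299, √134), and [Q(√299, √134):Q] = 4 (since 299, 134 are distinct squarefree integers > 1 with 40066 not a perfect square). To show equality we compute the minimal polynomial of γ. From γ = √299 + √134: γ^2 = 299 + 2√(40066) + 134 = 433 + 2√(40066), so γ^2 - 433 = 2√(40066); squaring, (γ^2 - 433)^2 = 4·40066, i.e. γ^4 - 866γ^2 + 187489 - 160264 = 0, i.e. γ^4 - 866γ^2 + 27225 = 0. So γ is a root of x^4 - 866x^2 + 27225. This polynomial is irreducible over Q: it has no rational root (each ±√299 ± √134 is irrational), and any factorization into two quadratics over Q would force √(40066) ∈ Q (pairing opposite roots) or √299, √134 ∈ Q (other pairings), all impossible. Hence [Q(γ):Q] = 4 = [Q(√299, √134):Q], so Q(γ) = Q(√299, √134).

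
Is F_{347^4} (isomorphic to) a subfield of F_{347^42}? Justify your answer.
No: F_{347^4} is not a subfield of F_{347^42}

F_{p^m} embeds in F_{p^n} iff m | n. Here 4 ∤ 42 (since 42 = 10·4 + 2 with remainder 2 ≠ 0), so F_{347^4} is not a subfield of F_{347^42}. Equivalently: if it were, the tower law would give 4 = [F_{347^4}:F_347] dividing [F_{347^42}:F_347] = 42, contradiction.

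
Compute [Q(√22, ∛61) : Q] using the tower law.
[Q(√22, ∛61) : Q] = 6

Let L = Q(√22, ∛61). Since Q(√22) ⊂ L and [Q(√22):Q] = 2, the tower law gives 2 | [L:Q]. Likewise Q(∛61) ⊂ L with [Q(∛61):Q] = 3 (because 61 is not a perfect cube), so 3 | [L:Q]. As gcd(2,3) = 1, [L:Q] is divisible by 6. Conversely L is generated over Q by √22 and ∛61, so [L:Q] ≤ 2·3 = 6. Therefore [Q(√22, ∛61) : Q] = 6.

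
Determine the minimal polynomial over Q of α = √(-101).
m_α(x) = x^2 + 101

α satisfies α^2 + 101 = 0, so x^2 + 101 annihilates α. Since d = -101 is squarefree and ≠ 1, it is not a perfect square in Q, so x^2 + 101 has no rational root and is therefore irreducible over Q (a degree-2 polynomial over a field is irreducible iff it has no root). Hence m_α(x) = x^2 + 101.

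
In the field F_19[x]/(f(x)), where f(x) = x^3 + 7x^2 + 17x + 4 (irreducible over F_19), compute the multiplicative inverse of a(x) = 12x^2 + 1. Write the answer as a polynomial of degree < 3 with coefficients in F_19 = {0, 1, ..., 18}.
a(x)^(-1) ≡ 9x^2 + x + 8 (mod f(x))

Since f is irreducible over F_19, F_19[x]/(f) is a field and a(x) ≠ 0 has an inverse. Apply the extended Euclidean algorithm to f(x) and a(x) in F_19[x]: f(x) = (8x + 18)·a(x) + (9x + 5);  a(x) = (14x + 7)·(9x + 5) + (4). The last nonzero remainder is the constant 4 = gcd(f, a) in F_19. Back-substituting through the division chain expresses 4 = s(x)·a(x) + t(x)·f(x) with s(x) ≡ 17x^2 + 4x + 13 (mod f), so (17x^2 + 4x + 13)·a(x) ≡ 4 (mod f). Multiplying by 4^(-1) ≡ 5 in F_19 gives a(x)^(-1) ≡ 5·(17x^2 + 4x + 13) ≡ 9x^2 + x + 8 (mod f). Check: (12x^2 + 1)·(9x^2 + x + 8) = 13x^4 + 12x^3 + 10x^2 + x + 8 ≡ 1 (mod x^3 + 7x^2 + 17x + 4).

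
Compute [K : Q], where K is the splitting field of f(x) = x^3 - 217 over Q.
[K : Q] = 6

The roots of x^3 - 217 are ∛217, ω∛217, ω^2∛217 where ω = e^(2πi/3) is a primitive cube root of unity, so K = Q(∛217, ω). Now [Q(∛217):Q] = 3 (since 217 is not a perfect cube, x^3 - 217 is irreducible) and [Q(ω):Q] = 2. Both 2 and 3 divide [K:Q], and [K:Q] ≤ 3·2 = 6, so [K:Q] = 6. (Equivalently: Q(∛217) ⊂ R but ω ∉ R, so [K : Q(∛217)] = 2.)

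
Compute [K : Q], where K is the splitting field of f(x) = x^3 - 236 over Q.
[K : Q] = 6

The roots of x^3 - 236 are ∛236, ω∛236, ω^2∛236 where ω = e^(2πi/3) is a primitive cube root of unity, so K = Q(∛236, ω). Now [Q(∛236):Q] = 3 (since 236 is not a perfect cube, x^3 - 236 is irreducible) and [Q(ω):Q] = 2. Both 2 and 3 divide [K:Q], and [K:Q] ≤ 3·2 = 6, so [K:Q] = 6. (Equivalently: Q(∛236) ⊂ R but ω ∉ R, so [K : Q(∛236)] = 2.)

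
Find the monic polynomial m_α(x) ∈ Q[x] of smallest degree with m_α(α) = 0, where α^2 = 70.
m_α(x) = x^2 - 70

α satisfies α^2 - 70 = 0, so x^2 - 70 annihilates α. Since d = 70 is squarefree and ≠ 1, it is not a perfect square in Q, so x^2 - 70 has no rational root and is therefore irreducible over Q (a degree-2 polynomial over a field is irreducible iff it has no root). Hence m_α(x) = x^2 - 70.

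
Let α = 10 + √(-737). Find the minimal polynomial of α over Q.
m_α(x) = x^2 - 20x + 837

From α - 10 = √(-737), squaring gives (α - 10)^2 = -737, i.e. α^2 - 20α + 100 = -737, so α^2 - 20α + 837 = 0. The discriminant of x^2 - 20x + 837 is (-20)^2 - 4·(837) = 400 - 3348 = -2948, and 4·(-737) is not a perfect square in Q since -737 is squarefree and ≠ 1. Hence x^2 - 20x + 837 is irreducible over Q and is the minimal polynomial of α.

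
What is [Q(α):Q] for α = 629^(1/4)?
[Q(α):Q] = 4

α is a root of x^4 - 629. By Eisenstein's criterion at the prime p = 17 (which divides the constant term 629 but p^2 = 289 does not, since 629 is squarefree), x^4 - 629 is irreducible over Q. Hence [Q(α):Q] = 4.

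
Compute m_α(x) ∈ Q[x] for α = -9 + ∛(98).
m_α(x) = x^3 + 27x^2 + 243x + 631

Set β = α + 9 = ∛(98), so β^3 = 98. Then (α + 9)^3 - 98 = 0, i.e. α is a root of g(x) = (x + 9)^3 - 98 = x^3 + 27x^2 + 243x + 631. Since g(x) = h(x + 9) where h(x) = x^3 - 98, and h is irreducible over Q (because 98 is not a perfect cube, so h has no rational root, and a monic cubic with no rational root is irreducible), g is also irreducible (irreducibility is preserved under the substitution x → x + 9). Hence m_α(x) = x^3 + 27x^2 + 243x + 631.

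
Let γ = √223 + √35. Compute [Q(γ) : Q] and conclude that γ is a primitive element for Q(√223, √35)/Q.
[Q(γ) : Q] = 4 (equivalently, Q(γ) = Q(√223, √35))

Obviously Q(γ) ⊆ Q(√223, √35), and [Q(√223, √35):Q] = 4 (since 223, 35 are distinct squarefree integers > 1 with 7805 not a perfect square). To show equality we compute the minimal polynomial of γ. From γ = √223 + √35: γ^2 = 223 + 2√(7805) + 35 = 258 + 2√(7805), so γ^2 - 258 = 2√(7805); squaring, (γ^2 - 258)^2 = 4·7805, i.e. γ^4 - 516γ^2 + 66564 - 31220 = 0, i.e. γ^4 - 516γ^2 + 35344 = 0. So γ is a root of x^4 - 516x^2 + 35344. This polynomial is irreducible over Q: it has no rational root (each ±√223 ± √35 is irrational), and any factorization into two quadratics over Q would force √(7805) ∈ Q (pairing opposite roots) or √223, √35 ∈ Q (other pairings), all impossible. Hence [Q(γ):Q] = 4 = [Q(√223, √35):Q], so Q(γ) = Q(√223, √35).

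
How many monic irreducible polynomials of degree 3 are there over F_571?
There are 62056280 monic irreducible polynomials of degree 3 over F_571

Each element of F_{571^3} that lies in no proper subfield is a root of exactly one monic irreducible of degree 3 over F_571, and each such polynomial has 3 distinct roots in F_{571^3}. By Möbius inversion the count is N_571(3) = (1/3) Σ_{d|3} μ(3/d) · 571^d = (1/3)(μ(3)·571^1 + μ(1)·571^3) = 186168840/3 = 62056280.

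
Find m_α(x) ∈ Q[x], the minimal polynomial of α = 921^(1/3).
m_α(x) = x^3 - 921

α satisfies α^3 = 921, so x^3 - 921 annihilates α. By the rational root test, a rational root p/q (in lowest terms) of x^3 - 921 would satisfy p^3 = 921 q^3, forcing q = 1 and p^3 = 921; but 921 is not a perfect cube, contradiction. A monic cubic over Q with no rational root is irreducible (any nontrivial factorization would include a linear factor). Hence x^3 - 921 is the minimal polynomial of α, and in particular [Q(α):Q] = 3.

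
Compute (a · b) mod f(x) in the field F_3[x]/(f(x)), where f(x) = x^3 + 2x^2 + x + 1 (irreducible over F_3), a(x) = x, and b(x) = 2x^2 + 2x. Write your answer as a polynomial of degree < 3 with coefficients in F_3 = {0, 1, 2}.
a · b ≡ x^2 + x + 1 (mod f(x))

Multiply in F_3[x]: a(x)·b(x) = (x)·(2x^2 + 2x) = 2x^3 + 2x^2. This has degree ≥ 3, so divide by f(x) over F_3: 2x^3 + 2x^2 = (2)·(x^3 + 2x^2 + x + 1) + (x^2 + x + 1). Hence a·b ≡ x^2 + x + 1 (mod f). (F_3[x]/(f) is a field with 3^3 = 27 elements since f is irreducible of degree 3.)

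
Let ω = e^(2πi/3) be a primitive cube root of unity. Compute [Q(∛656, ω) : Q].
[Q(∛656, ω) : Q] = 6

[Q(∛656):Q] = 3 (min poly x^3 - 656, irreducible since 656 is not a perfect cube). [Q(ω):Q] = 2 (min poly x^2 + x + 1). Since Q(∛656) ⊂ R and ω ∉ R, we have ω ∉ Q(∛656), so x^2 + x + 1 remains irreducible over Q(∛656) and [Q(∛656, ω) : Q(∛656)] = 2. By the tower law, [Q(∛656, ω) : Q] = 3 · 2 = 6. (In fact Q(∛656, ω) is the splitting field of x^3 - 656 over Q.)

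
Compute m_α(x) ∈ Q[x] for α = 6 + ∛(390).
m_α(x) = x^3 - 18x^2 + 108x - 606

Set β = α - 6 = ∛(390), so β^3 = 390. Then (α - 6)^3 - 390 = 0, i.e. α is a root of g(x) = (x - 6)^3 - 390 = x^3 - 18x^2 + 108x - 606. Since g(x) = h(x - 6) where h(x) = x^3 - 390, and h is irreducible over Q (because 390 is not a perfect cube, so h has no rational root, and a monic cubic with no rational root is irreducible), g is also irreducible (irreducibility is preserved under the substitution x → x - 6). Hence m_α(x) = x^3 - 18x^2 + 108x - 606.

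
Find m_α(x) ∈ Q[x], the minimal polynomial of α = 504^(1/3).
m_α(x) = x^3 - 504

α satisfies α^3 = 504, so x^3 - 504 annihilates α. By the rational root test, a rational root p/q (in lowest terms) of x^3 - 504 would satisfy p^3 = 504 q^3, forcing q = 1 and p^3 = 504; but 504 is not a perfect cube, contradiction. A monic cubic over Q with no rational root is irreducible (any nontrivial factorization would include a linear factor). Hence x^3 - 504 is the minimal polynomial of α, and in particular [Q(α):Q] = 3.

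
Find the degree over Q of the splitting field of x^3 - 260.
[K : Q] = 6

The roots of x^3 - 260 are ∛260, ω∛260, ω^2∛260 where ω = e^(2πi/3) is a primitive cube root of unity, so K = Q(∛260, ω). Now [Q(∛260):Q] = 3 (since 260 is not a perfect cube, x^3 - 260 is irreducible) and [Q(ω):Q] = 2. Both 2 and 3 divide [K:Q], and [K:Q] ≤ 3·2 = 6, so [K:Q] = 6. (Equivalently: Q(∛260) ⊂ R but ω ∉ R, so [K : Q(∛260)] = 2.)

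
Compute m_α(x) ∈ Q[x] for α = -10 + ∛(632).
m_α(x) = x^3 + 30x^2 + 300x + 368

Set β = α + 10 = ∛(632), so β^3 = 632. Then (α + 10)^3 - 632 = 0, i.e. α is a root of g(x) = (x + 10)^3 - 632 = x^3 + 30x^2 + 300x + 368. Since g(x) = h(x + 10) where h(x) = x^3 - 632, and h is irreducible over Q (because 632 is not a perfect cube, so h has no rational root, and a monic cubic with no rational root is irreducible), g is also irreducible (irreducibility is preserved under the substitution x → x + 10). Hence m_α(x) = x^3 + 30x^2 + 300x + 368.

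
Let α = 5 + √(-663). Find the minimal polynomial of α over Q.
m_α(x) = x^2 - 10x + 688

From α - 5 = √(-663), squaring gives (α - 5)^2 = -663, i.e. α^2 - 10α + 25 = -663, so α^2 - 10α + 688 = 0. The discriminant of x^2 - 10x + 688 is (-10)^2 - 4·(688) = 100 - 2752 = -2652, and 4·(-663) is not a perfect square in Q since -663 is squarefree and ≠ 1. Hence x^2 - 10x + 688 is irreducible over Q and is the minimal polynomial of α.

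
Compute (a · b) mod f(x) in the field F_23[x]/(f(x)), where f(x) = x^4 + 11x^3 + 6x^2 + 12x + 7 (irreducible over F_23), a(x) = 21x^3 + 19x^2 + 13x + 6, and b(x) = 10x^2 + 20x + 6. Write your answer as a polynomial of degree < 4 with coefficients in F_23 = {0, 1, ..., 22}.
a · b ≡ 21x^3 + 18x^2 + 15x + 22 (mod f(x))

Multiply in F_23[x]: a(x)·b(x) = (21x^3 + 19x^2 + 13x + 6)·(10x^2 + 20x + 6) = 3x^5 + 12x^4 + 15x^3 + 20x^2 + 14x + 13. This has degree ≥ 4, so divide by f(x) over F_23: 3x^5 + 12x^4 + 15x^3 + 20x^2 + 14x + 13 = (3x + 2)·(x^4 + 11x^3 + 6x^2 + 12x + 7) + (21x^3 + 18x^2 + 15x + 22). Hence a·b ≡ 21x^3 + 18x^2 + 15x + 22 (mod f). (F_23[x]/(f) is a field with 23^4 = 279841 elements since f is irreducible of degree 4.)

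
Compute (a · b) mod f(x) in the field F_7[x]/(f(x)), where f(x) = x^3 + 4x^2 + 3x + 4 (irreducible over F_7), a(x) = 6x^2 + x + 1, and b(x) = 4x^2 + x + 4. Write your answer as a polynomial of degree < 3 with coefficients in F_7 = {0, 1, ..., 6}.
a · b ≡ 6x + 5 (mod f(x))

Multiply in F_7[x]: a(x)·b(x) = (6x^2 + x + 1)·(4x^2 + x + 4) = 3x^4 + 3x^3 + x^2 + 5x + 4. This has degree ≥ 3, so divide by f(x) over F_7: 3x^4 + 3x^3 + x^2 + 5x + 4 = (3x + 5)·(x^3 + 4x^2 + 3x + 4) + (6x + 5). Hence a·b ≡ 6x + 5 (mod f). (F_7[x]/(f) is a field with 7^3 = 343 elements since f is irreducible of degree 3.)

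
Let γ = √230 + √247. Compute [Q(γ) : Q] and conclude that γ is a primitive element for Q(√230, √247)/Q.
[Q(γ) : Q] = 4 (equivalently, Q(γ) = Q(√230, √247))

Obviously Q(γ) ⊆ Q(√230, √247), and [Q(√230, √247):Q] = 4 (since 230, 247 are distinct squarefree integers > 1 with 56810 not a perfect square). To show equality we compute the minimal polynomial of γ. From γ = √230 + √247: γ^2 = 230 + 2√(56810) + 247 = 477 + 2√(56810), so γ^2 - 477 = 2√(56810); squaring, (γ^2 - 477)^2 = 4·56810, i.e. γ^4 - 954γ^2 + 227529 - 227240 = 0, i.e. γ^4 - 954γ^2 + 289 = 0. So γ is a root of x^4 - 954x^2 + 289. This polynomial is irreducible over Q: it has no rational root (each ±√230 ± √247 is irrational), and any factorization into two quadratics over Q would force √(56810) ∈ Q (pairing opposite roots) or √230, √247 ∈ Q (other pairings), all impossible. Hence [Q(γ):Q] = 4 = [Q(√230, √247):Q], so Q(γ) = Q(√230, √247).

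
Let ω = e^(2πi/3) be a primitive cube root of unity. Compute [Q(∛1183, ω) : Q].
[Q(∛1183, ω) : Q] = 6

[Q(∛1183):Q] = 3 (min poly x^3 - 1183, irreducible since 1183 is not a perfect cube). [Q(ω):Q] = 2 (min poly x^2 + x + 1). Since Q(∛1183) ⊂ R and ω ∉ R, we have ω ∉ Q(∛1183), so x^2 + x + 1 remains irreducible over Q(∛1183) and [Q(∛1183, ω) : Q(∛1183)] = 2. By the tower law, [Q(∛1183, ω) : Q] = 3 · 2 = 6. (In fact Q(∛1183, ω) is the splitting field of x^3 - 1183 over Q.)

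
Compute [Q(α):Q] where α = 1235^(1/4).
[Q(α):Q] = 4

α is a root of x^4 - 1235. By Eisenstein's criterion at the prime p = 5 (which divides the constant term 1235 but p^2 = 25 does not, since 1235 is squarefree), x^4 - 1235 is irreducible over Q. Hence [Q(α):Q] = 4.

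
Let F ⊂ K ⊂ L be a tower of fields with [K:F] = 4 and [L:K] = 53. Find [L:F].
[L:F] = 212

The tower law says that for any tower of field extensions F ⊂ K ⊂ L with finite degrees, [L:F] = [L:K] · [K:F]. Here this gives [L:F] = 53 · 4 = 212.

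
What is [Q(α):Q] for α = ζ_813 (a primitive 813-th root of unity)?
[Q(α):Q] = 540

The minimal polynomial of ζ_813 over Q is the 813-th cyclotomic polynomial Φ_813(x), which is irreducible over Q and has degree φ(813) = 540. Hence [Q(α):Q] = φ(813) = 540.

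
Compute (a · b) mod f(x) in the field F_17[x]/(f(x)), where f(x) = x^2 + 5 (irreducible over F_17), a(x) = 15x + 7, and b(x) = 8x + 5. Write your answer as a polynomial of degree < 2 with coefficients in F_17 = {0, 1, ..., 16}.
a · b ≡ 12x + 13 (mod f(x))

Multiply in F_17[x]: a(x)·b(x) = (15x + 7)·(8x + 5) = x^2 + 12x + 1. This has degree ≥ 2, so divide by f(x) over F_17: x^2 + 12x + 1 = (1)·(x^2 + 5) + (12x + 13). Hence a·b ≡ 12x + 13 (mod f). (F_17[x]/(f) is a field with 17^2 = 289 elements since f is irreducible of degree 2.)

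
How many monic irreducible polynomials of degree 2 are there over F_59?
There are 1711 monic irreducible polynomials of degree 2 over F_59

Each element of F_{59^2} that lies in no proper subfield is a root of exactly one monic irreducible of degree 2 over F_59, and each such polynomial has 2 distinct roots in F_{59^2}. By Möbius inversion the count is N_59(2) = (1/2) Σ_{d|2} μ(2/d) · 59^d = (1/2)(μ(2)·59^1 + μ(1)·59^2) = 3422/2 = 1711.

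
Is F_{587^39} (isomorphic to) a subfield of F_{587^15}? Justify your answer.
No: F_{587^39} is not a subfield of F_{587^15}

F_{p^m} embeds in F_{p^n} iff m | n. Here 39 ∤ 15 (since 15 = 0·39 + 15 with remainder 15 ≠ 0), so F_{587^39} is not a subfield of F_{587^15}. Equivalently: if it were, the tower law would give 39 = [F_{587^39}:F_587] dividing [F_{587^15}:F_587] = 15, contradiction.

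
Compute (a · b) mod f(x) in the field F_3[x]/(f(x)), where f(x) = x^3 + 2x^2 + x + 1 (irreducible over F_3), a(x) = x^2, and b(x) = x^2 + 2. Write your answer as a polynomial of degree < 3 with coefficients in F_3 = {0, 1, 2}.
a · b ≡ 2x^2 + x + 2 (mod f(x))

Multiply in F_3[x]: a(x)·b(x) = (x^2)·(x^2 + 2) = x^4 + 2x^2. This has degree ≥ 3, so divide by f(x) over F_3: x^4 + 2x^2 = (x + 1)·(x^3 + 2x^2 + x + 1) + (2x^2 + x + 2). Hence a·b ≡ 2x^2 + x + 2 (mod f). (F_3[x]/(f) is a field with 3^3 = 27 elements since f is irreducible of degree 3.)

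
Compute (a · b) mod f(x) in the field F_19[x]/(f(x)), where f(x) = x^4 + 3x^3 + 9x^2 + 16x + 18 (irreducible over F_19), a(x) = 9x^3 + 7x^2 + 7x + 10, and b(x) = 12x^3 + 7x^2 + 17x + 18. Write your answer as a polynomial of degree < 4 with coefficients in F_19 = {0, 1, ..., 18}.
a · b ≡ x^3 + 14x^2 + 15x + 6 (mod f(x))

Multiply in F_19[x]: a(x)·b(x) = (9x^3 + 7x^2 + 7x + 10)·(12x^3 + 7x^2 + 17x + 18) = 13x^6 + 14x^5 + x^4 + 13x^3 + 11x^2 + 11x + 9. This has degree ≥ 4, so divide by f(x) over F_19: 13x^6 + 14x^5 + x^4 + 13x^3 + 11x^2 + 11x + 9 = (13x^2 + 13x + 16)·(x^4 + 3x^3 + 9x^2 + 16x + 18) + (x^3 + 14x^2 + 15x + 6). Hence a·b ≡ x^3 + 14x^2 + 15x + 6 (mod f). (F_19[x]/(f) is a field with 19^4 = 130321 elements since f is irreducible of degree 4.)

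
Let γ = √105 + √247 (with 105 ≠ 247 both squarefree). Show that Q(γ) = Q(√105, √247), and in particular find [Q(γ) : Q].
[Q(γ) : Q] = 4 (equivalently, Q(γ) = Q(√105, √247))

Obviously Q(γ) ⊆ Q(√105, √247), and [Q(√105, √247):Q] = 4 (since 105, 247 are distinct squarefree integers > 1 with 25935 not a perfect square). To show equality we compute the minimal polynomial of γ. From γ = √105 + √247: γ^2 = 105 + 2√(25935) + 247 = 352 + 2√(25935), so γ^2 - 352 = 2√(25935); squaring, (γ^2 - 352)^2 = 4·25935, i.e. γ^4 - 704γ^2 + 123904 - 103740 = 0, i.e. γ^4 - 704γ^2 + 20164 = 0. So γ is a root of x^4 - 704x^2 + 20164. This polynomial is irreducible over Q: it has no rational root (each ±√105 ± √247 is irrational), and any factorization into two quadratics over Q would force √(25935) ∈ Q (pairing opposite roots) or √105, √247 ∈ Q (other pairings), all impossible. Hence [Q(γ):Q] = 4 = [Q(√105, √247):Q], so Q(γ) = Q(√105, √247).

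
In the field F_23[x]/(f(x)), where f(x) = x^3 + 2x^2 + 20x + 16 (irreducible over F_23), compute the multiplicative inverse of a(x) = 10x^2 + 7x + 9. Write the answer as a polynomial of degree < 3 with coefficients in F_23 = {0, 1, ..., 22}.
a(x)^(-1) ≡ 14x^2 + 20x + 4 (mod f(x))

Since f is irreducible over F_23, F_23[x]/(f) is a field and a(x) ≠ 0 has an inverse. Apply the extended Euclidean algorithm to f(x) and a(x) in F_23[x]: f(x) = (7x + 16)·a(x) + (6x + 10);  a(x) = (17x + 15)·(6x + 10) + (20). The last nonzero remainder is the constant 20 = gcd(f, a) in F_23. Back-substituting through the division chain expresses 20 = s(x)·a(x) + t(x)·f(x) with s(x) ≡ 4x^2 + 9x + 11 (mod f), so (4x^2 + 9x + 11)·a(x) ≡ 20 (mod f). Multiplying by 20^(-1) ≡ 15 in F_23 gives a(x)^(-1) ≡ 15·(4x^2 + 9x + 11) ≡ 14x^2 + 20x + 4 (mod f). Check: (10x^2 + 7x + 9)·(14x^2 + 20x + 4) = 2x^4 + 22x^3 + 7x^2 + x + 13 ≡ 1 (mod x^3 + 2x^2 + 20x + 16).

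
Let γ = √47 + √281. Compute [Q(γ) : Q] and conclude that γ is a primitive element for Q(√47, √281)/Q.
[Q(γ) : Q] = 4 (equivalently, Q(γ) = Q(√47, √281))

Obviously Q(γ) ⊆ Q(√47, √281), and [Q(√47, √281):Q] = 4 (since 47, 281 are distinct squarefree integers > 1 with 13207 not a perfect square). To show equality we compute the minimal polynomial of γ. From γ = √47 + √281: γ^2 = 47 + 2√(13207) + 281 = 328 + 2√(13207), so γ^2 - 328 = 2√(13207); squaring, (γ^2 - 328)^2 = 4·13207, i.e. γ^4 - 656γ^2 + 107584 - 52828 = 0, i.e. γ^4 - 656γ^2 + 54756 = 0. So γ is a root of x^4 - 656x^2 + 54756. This polynomial is irreducible over Q: it has no rational root (each ±√47 ± √281 is irrational), and any factorization into two quadratics over Q would force √(13207) ∈ Q (pairing opposite roots) or √47, √281 ∈ Q (other pairings), all impossible. Hence [Q(γ):Q] = 4 = [Q(√47, √281):Q], so Q(γ) = Q(√47, √281).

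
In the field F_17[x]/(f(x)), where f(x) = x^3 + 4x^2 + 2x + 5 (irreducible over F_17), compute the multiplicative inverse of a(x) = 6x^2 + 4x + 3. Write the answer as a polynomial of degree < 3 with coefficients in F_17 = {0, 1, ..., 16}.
a(x)^(-1) ≡ 13x^2 + 10x + 7 (mod f(x))

Since f is irreducible over F_17, F_17[x]/(f) is a field and a(x) ≠ 0 has an inverse. Apply the extended Euclidean algorithm to f(x) and a(x) in F_17[x]: f(x) = (3x + 10)·a(x) + (4x + 9);  a(x) = (10x + 4)·(4x + 9) + (1). The last nonzero remainder is the constant 1 = gcd(f, a) in F_17. Back-substituting through the division chain expresses 1 = s(x)·a(x) + t(x)·f(x) with s(x) ≡ 13x^2 + 10x + 7 (mod f), so a(x)^(-1) ≡ s(x) = 13x^2 + 10x + 7 (mod f). Check: (6x^2 + 4x + 3)·(13x^2 + 10x + 7) = 10x^4 + 10x^3 + 2x^2 + 7x + 4 ≡ 1 (mod x^3 + 4x^2 + 2x + 5).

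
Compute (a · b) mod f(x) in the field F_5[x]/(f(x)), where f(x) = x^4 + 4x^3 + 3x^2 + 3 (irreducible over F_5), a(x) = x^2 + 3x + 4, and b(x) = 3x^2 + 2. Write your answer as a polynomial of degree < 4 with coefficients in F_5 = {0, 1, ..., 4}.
a · b ≡ 2x^3 + x + 4 (mod f(x))

Multiply in F_5[x]: a(x)·b(x) = (x^2 + 3x + 4)·(3x^2 + 2) = 3x^4 + 4x^3 + 4x^2 + x + 3. This has degree ≥ 4, so divide by f(x) over F_5: 3x^4 + 4x^3 + 4x^2 + x + 3 = (3)·(x^4 + 4x^3 + 3x^2 + 3) + (2x^3 + x + 4). Hence a·b ≡ 2x^3 + x + 4 (mod f). (F_5[x]/(f) is a field with 5^4 = 625 elements since f is irreducible of degree 4.)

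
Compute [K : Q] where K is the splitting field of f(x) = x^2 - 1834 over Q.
[K : Q] = 2

f(x) = x^2 - 1834 factors as (x - √1834)(x + √1834). The splitting field is K = Q(√1834). Since 1834 is squarefree and > 1, it is not a perfect square, so x^2 - 1834 is irreducible over Q and [Q(√1834) : Q] = 2. Hence [K : Q] = 2.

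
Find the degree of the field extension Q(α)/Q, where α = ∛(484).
[Q(α):Q] = 3

The minimal polynomial of α is x^3 - 484, irreducible over Q since 484 is not a perfect cube (so x^3 - 484 has no rational root). Hence [Q(α):Q] = deg(m_α) = 3.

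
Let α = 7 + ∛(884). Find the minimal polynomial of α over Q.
m_α(x) = x^3 - 21x^2 + 147x - 1227

Set β = α - 7 = ∛(884), so β^3 = 884. Then (α - 7)^3 - 884 = 0, i.e. α is a root of g(x) = (x - 7)^3 - 884 = x^3 - 21x^2 + 147x - 1227. Since g(x) = h(x - 7) where h(x) = x^3 - 884, and h is irreducible over Q (because 884 is not a perfect cube, so h has no rational root, and a monic cubic with no rational root is irreducible), g is also irreducible (irreducibility is preserved under the substitution x → x - 7). Hence m_α(x) = x^3 - 21x^2 + 147x - 1227.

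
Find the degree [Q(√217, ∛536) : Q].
[Q(√217, ∛536) : Q] = 6

Let L = Q(√217, ∛536). Since Q(√217) ⊂ L and [Q(√217):Q] = 2, the tower law gives 2 | [L:Q]. Likewise Q(∛536) ⊂ L with [Q(∛536):Q] = 3 (because 536 is not a perfect cube), so 3 | [L:Q]. As gcd(2,3) = 1, [L:Q] is divisible by 6. Conversely L is generated over Q by √217 and ∛536, so [L:Q] ≤ 2·3 = 6. Therefore [Q(√217, ∛536) : Q] = 6.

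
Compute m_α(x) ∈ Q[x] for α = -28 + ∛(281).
m_α(x) = x^3 + 84x^2 + 2352x + 21671

Set β = α + 28 = ∛(281), so β^3 = 281. Then (α + 28)^3 - 281 = 0, i.e. α is a root of g(x) = (x + 28)^3 - 281 = x^3 + 84x^2 + 2352x + 21671. Since g(x) = h(x + 28) where h(x) = x^3 - 281, and h is irreducible over Q (because 281 is not a perfect cube, so h has no rational root, and a monic cubic with no rational root is irreducible), g is also irreducible (irreducibility is preserved under the substitution x → x + 28). Hence m_α(x) = x^3 + 84x^2 + 2352x + 21671.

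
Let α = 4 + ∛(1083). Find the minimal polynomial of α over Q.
m_α(x) = x^3 - 12x^2 + 48x - 1147

Set β = α - 4 = ∛(1083), so β^3 = 1083. Then (α - 4)^3 - 1083 = 0, i.e. α is a root of g(x) = (x - 4)^3 - 1083 = x^3 - 12x^2 + 48x - 1147. Since g(x) = h(x - 4) where h(x) = x^3 - 1083, and h is irreducible over Q (because 1083 is not a perfect cube, so h has no rational root, and a monic cubic with no rational root is irreducible), g is also irreducible (irreducibility is preserved under the substitution x → x - 4). Hence m_α(x) = x^3 - 12x^2 + 48x - 1147.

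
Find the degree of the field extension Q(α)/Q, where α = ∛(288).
[Q(α):Q] = 3

The minimal polynomial of α is x^3 - 288, irreducible over Q since 288 is not a perfect cube (so x^3 - 288 has no rational root). Hence [Q(α):Q] = deg(m_α) = 3.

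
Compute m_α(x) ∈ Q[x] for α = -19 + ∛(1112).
m_α(x) = x^3 + 57x^2 + 1083x + 5747

Set β = α + 19 = ∛(1112), so β^3 = 1112. Then (α + 19)^3 - 1112 = 0, i.e. α is a root of g(x) = (x + 19)^3 - 1112 = x^3 + 57x^2 + 1083x + 5747. Since g(x) = h(x + 19) where h(x) = x^3 - 1112, and h is irreducible over Q (because 1112 is not a perfect cube, so h has no rational root, and a monic cubic with no rational root is irreducible), g is also irreducible (irreducibility is preserved under the substitution x → x + 19). Hence m_α(x) = x^3 + 57x^2 + 1083x + 5747.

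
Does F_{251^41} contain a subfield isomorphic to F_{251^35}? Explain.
No: F_{251^35} is not a subfield of F_{251^41}

F_{p^m} embeds in F_{p^n} iff m | n. Here 35 ∤ 41 (since 41 = 1·35 + 6 with remainder 6 ≠ 0), so F_{251^35} is not a subfield of F_{251^41}. Equivalently: if it were, the tower law would give 35 = [F_{251^35}:F_251] dividing [F_{251^41}:F_251] = 41, contradiction.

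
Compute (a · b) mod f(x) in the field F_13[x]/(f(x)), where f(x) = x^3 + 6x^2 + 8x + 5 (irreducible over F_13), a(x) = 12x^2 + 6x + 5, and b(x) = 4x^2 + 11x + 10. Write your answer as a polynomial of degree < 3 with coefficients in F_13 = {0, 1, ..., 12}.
a · b ≡ 3x^2 + 8x + 8 (mod f(x))

Multiply in F_13[x]: a(x)·b(x) = (12x^2 + 6x + 5)·(4x^2 + 11x + 10) = 9x^4 + 11x^2 + 11x + 11. This has degree ≥ 3, so divide by f(x) over F_13: 9x^4 + 11x^2 + 11x + 11 = (9x + 11)·(x^3 + 6x^2 + 8x + 5) + (3x^2 + 8x + 8). Hence a·b ≡ 3x^2 + 8x + 8 (mod f). (F_13[x]/(f) is a field with 13^3 = 2197 elements since f is irreducible of degree 3.)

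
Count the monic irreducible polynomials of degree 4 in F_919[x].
There are 178320609540 monic irreducible polynomials of degree 4 over F_919

Each element of F_{919^4} that lies in no proper subfield is a root of exactly one monic irreducible of degree 4 over F_919, and each such polynomial has 4 distinct roots in F_{919^4}. By Möbius inversion the count is N_919(4) = (1/4) Σ_{d|4} μ(4/d) · 919^d = (1/4)(μ(4)·919^1 + μ(2)·919^2 + μ(1)·919^4) = 713282438160/4 = 178320609540.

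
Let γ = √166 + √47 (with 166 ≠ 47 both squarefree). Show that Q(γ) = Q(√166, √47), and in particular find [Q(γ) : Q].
[Q(γ) : Q] = 4 (equivalently, Q(γ) = Q(√166, √47))

Obviously Q(γ) ⊆ Q(√166, √47), and [Q(√166, √47):Q] = 4 (since 166, 47 are distinct squarefree integers > 1 with 7802 not a perfect square). To show equality we compute the minimal polynomial of γ. From γ = √166 + √47: γ^2 = 166 + 2√(7802) + 47 = 213 + 2√(7802), so γ^2 - 213 = 2√(7802); squaring, (γ^2 - 213)^2 = 4·7802, i.e. γ^4 - 426γ^2 + 45369 - 31208 = 0, i.e. γ^4 - 426γ^2 + 14161 = 0. So γ is a root of x^4 - 426x^2 + 14161. This polynomial is irreducible over Q: it has no rational root (each ±√166 ± √47 is irrational), and any factorization into two quadratics over Q would force √(7802) ∈ Q (pairing opposite roots) or √166, √47 ∈ Q (other pairings), all impossible. Hence [Q(γ):Q] = 4 = [Q(√166, √47):Q], so Q(γ) = Q(√166, √47).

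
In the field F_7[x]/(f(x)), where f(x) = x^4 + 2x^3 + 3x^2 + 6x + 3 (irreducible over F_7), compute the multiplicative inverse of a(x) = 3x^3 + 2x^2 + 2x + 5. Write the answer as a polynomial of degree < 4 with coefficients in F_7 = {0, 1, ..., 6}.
a(x)^(-1) ≡ x^2 + 5x + 4 (mod f(x))

Since f is irreducible over F_7, F_7[x]/(f) is a field and a(x) ≠ 0 has an inverse. Apply the extended Euclidean algorithm to f(x) and a(x) in F_7[x]: f(x) = (5x + 2)·a(x) + (3x^2 + 5x);  a(x) = (x + 6)·(3x^2 + 5x) + (5). The last nonzero remainder is the constant 5 = gcd(f, a) in F_7. Back-substituting through the division chain expresses 5 = s(x)·a(x) + t(x)·f(x) with s(x) ≡ 5x^2 + 4x + 6 (mod f), so (5x^2 + 4x + 6)·a(x) ≡ 5 (mod f). Multiplying by 5^(-1) ≡ 3 in F_7 gives a(x)^(-1) ≡ 3·(5x^2 + 4x + 6) ≡ x^2 + 5x + 4 (mod f). Check: (3x^3 + 2x^2 + 2x + 5)·(x^2 + 5x + 4) = 3x^5 + 3x^4 + 3x^3 + 2x^2 + 5x + 6 ≡ 1 (mod x^4 + 2x^3 + 3x^2 + 6x + 3).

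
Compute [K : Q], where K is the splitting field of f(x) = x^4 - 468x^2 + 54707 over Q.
[K : Q] = 4

Solving the quadratic in x^2: x^2 = (468 ± √(468^2 - 4·54707))/2 = (468 ± √196)/2 = (468 ± 14)/2, giving x^2 = 227 or x^2 = 241. So f(x) = (x^2 - 227)(x^2 - 241) and the roots of f are ±√227, ±√241. Hence the splitting field is K = Q(√227, √241). Since 227 and 241 are distinct squarefree integers > 1, their product 54707 is not a perfect square, so √241 ∉ Q(√227). By the tower law [K:Q] = [Q(√227,√241):Q(√227)] · [Q(√227):Q] = 2 · 2 = 4.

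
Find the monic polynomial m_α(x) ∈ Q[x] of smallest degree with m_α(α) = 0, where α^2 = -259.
m_α(x) = x^2 + 259

α satisfies α^2 + 259 = 0, so x^2 + 259 annihilates α. Since d = -259 is squarefree and ≠ 1, it is not a perfect square in Q, so x^2 + 259 has no rational root and is therefore irreducible over Q (a degree-2 polynomial over a field is irreducible iff it has no root). Hence m_α(x) = x^2 + 259.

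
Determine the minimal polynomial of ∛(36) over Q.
m_α(x) = x^3 - 36

α satisfies α^3 = 36, so x^3 - 36 annihilates α. By the rational root test, a rational root p/q (in lowest terms) of x^3 - 36 would satisfy p^3 = 36 q^3, forcing q = 1 and p^3 = 36; but 36 is not a perfect cube, contradiction. A monic cubic over Q with no rational root is irreducible (any nontrivial factorization would include a linear factor). Hence x^3 - 36 is the minimal polynomial of α, and in particular [Q(α):Q] = 3.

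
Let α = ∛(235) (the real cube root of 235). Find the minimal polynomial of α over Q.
m_α(x) = x^3 - 235

α satisfies α^3 = 235, so x^3 - 235 annihilates α. By the rational root test, a rational root p/q (in lowest terms) of x^3 - 235 would satisfy p^3 = 235 q^3, forcing q = 1 and p^3 = 235; but 235 is not a perfect cube, contradiction. A monic cubic over Q with no rational root is irreducible (any nontrivial factorization would include a linear factor). Hence x^3 - 235 is the minimal polynomial of α, and in particular [Q(α):Q] = 3.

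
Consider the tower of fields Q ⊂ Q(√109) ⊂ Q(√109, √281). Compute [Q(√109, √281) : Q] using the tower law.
[Q(√109, √281) : Q] = 4

[Q(√109):Q] = 2 (min poly x^2 - 109, irreducible since 109 is squarefree > 1). For the top step, suppose √281 ∈ Q(√109), say √281 = c + d√109 with c, d ∈ Q. Squaring: 281 = c^2 + 109d^2 + 2cd√109. Since √109 ∉ Q this forces 2cd = 0. If d = 0 then √281 = c ∈ Q, contradicting 281 squarefree > 1. If c = 0 then 281 = 109d^2, so 109·281 = (109d)^2 is a perfect square in Q — but 109·281 = 30629 is not a perfect square (since 109 and 281 are distinct squarefree integers). Contradiction. Hence √281 ∉ Q(√109), so x^2 - 281 stays irreducible over Q(√109) and [Q(√109, √281) : Q(√109)] = 2. By the tower law, [Q(√109, √281) : Q] = 2 · 2 = 4.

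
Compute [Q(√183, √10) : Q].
[Q(√183, √10) : Q] = 4

[Q(√183):Q] = 2 (min poly x^2 - 183, irreducible since 183 is squarefree > 1). For the top step, suppose √10 ∈ Q(√183), say √10 = c + d√183 with c, d ∈ Q. Squaring: 10 = c^2 + 183d^2 + 2cd√183. Since √183 ∉ Q this forces 2cd = 0. If d = 0 then √10 = c ∈ Q, contradicting 10 squarefree > 1. If c = 0 then 10 = 183d^2, so 183·10 = (183d)^2 is a perfect square in Q — but 183·10 = 1830 is not a perfect square (since 183 and 10 are distinct squarefree integers). Contradiction. Hence √10 ∉ Q(√183), so x^2 - 10 stays irreducible over Q(√183) and [Q(√183, √10) : Q(√183)] = 2. By the tower law, [Q(√183, √10) : Q] = 2 · 2 = 4.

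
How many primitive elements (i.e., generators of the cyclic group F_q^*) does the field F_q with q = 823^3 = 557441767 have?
There are φ(557441766) = 154224000 primitive elements

F_q^* is cyclic of order q - 1 = 557441766. A cyclic group of order m has exactly φ(m) generators. Here m = 557441766 = 2 · 3^2 · 7 · 43 · 137 · 751, so the number of primitive elements is φ(557441766) = 154224000.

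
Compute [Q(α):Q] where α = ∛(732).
[Q(α):Q] = 3

The minimal polynomial of α is x^3 - 732, irreducible over Q since 732 is not a perfect cube (so x^3 - 732 has no rational root). Hence [Q(α):Q] = deg(m_α) = 3.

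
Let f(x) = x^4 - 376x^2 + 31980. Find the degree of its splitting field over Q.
[K : Q] = 4

Solving the quadratic in x^2: x^2 = (376 ± √(376^2 - 4·31980))/2 = (376 ± √13456)/2 = (376 ± 116)/2, giving x^2 = 130 or x^2 = 246. So f(x) = (x^2 - 130)(x^2 - 246) and the roots of f are ±√130, ±√246. Hence the splitting field is K = Q(√130, √246). Since 130 and 246 are distinct squarefree integers > 1, their product 31980 is not a perfect square, so √246 ∉ Q(√130). By the tower law [K:Q] = [Q(√130,√246):Q(√130)] · [Q(√130):Q] = 2 · 2 = 4.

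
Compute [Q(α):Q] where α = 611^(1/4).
[Q(α):Q] = 4

α is a root of x^4 - 611. By Eisenstein's criterion at the prime p = 13 (which divides the constant term 611 but p^2 = 169 does not, since 611 is squarefree), x^4 - 611 is irreducible over Q. Hence [Q(α):Q] = 4.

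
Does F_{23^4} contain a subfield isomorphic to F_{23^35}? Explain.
No: F_{23^35} is not a subfield of F_{23^4}

F_{p^m} embeds in F_{p^n} iff m | n. Here 35 ∤ 4 (since 4 = 0·35 + 4 with remainder 4 ≠ 0), so F_{23^35} is not a subfield of F_{23^4}. Equivalently: if it were, the tower law would give 35 = [F_{23^35}:F_23] dividing [F_{23^4}:F_23] = 4, contradiction.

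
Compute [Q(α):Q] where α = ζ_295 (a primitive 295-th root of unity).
[Q(α):Q] = 232

The minimal polynomial of ζ_295 over Q is the 295-th cyclotomic polynomial Φ_295(x), which is irreducible over Q and has degree φ(295) = 232. Hence [Q(α):Q] = φ(295) = 232.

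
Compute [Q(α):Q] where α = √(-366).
[Q(α):Q] = 2

[Q(α):Q] equals the degree of the minimal polynomial of α. Here α^2 = -366 and x^2 + 366 is irreducible (d = -366 is squarefree, ≠ 1, hence not a square), so deg(m_α) = 2. Thus [Q(α):Q] = 2.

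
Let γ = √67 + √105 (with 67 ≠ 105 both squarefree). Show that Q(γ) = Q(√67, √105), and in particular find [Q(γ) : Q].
[Q(γ) : Q] = 4 (equivalently, Q(γ) = Q(√67, √105))

Obviously Q(γ) ⊆ Q(√67, √105), and [Q(√67, √105):Q] = 4 (since 67, 105 are distinct squarefree integers > 1 with 7035 not a perfect square). To show equality we compute the minimal polynomial of γ. From γ = √67 + √105: γ^2 = 67 + 2√(7035) + 105 = 172 + 2√(7035), so γ^2 - 172 = 2√(7035); squaring, (γ^2 - 172)^2 = 4·7035, i.e. γ^4 - 344γ^2 + 29584 - 28140 = 0, i.e. γ^4 - 344γ^2 + 1444 = 0. So γ is a root of x^4 - 344x^2 + 1444. This polynomial is irreducible over Q: it has no rational root (each ±√67 ± √105 is irrational), and any factorization into two quadratics over Q would force √(7035) ∈ Q (pairing opposite roots) or √67, √105 ∈ Q (other pairings), all impossible. Hence [Q(γ):Q] = 4 = [Q(√67, √105):Q], so Q(γ) = Q(√67, √105).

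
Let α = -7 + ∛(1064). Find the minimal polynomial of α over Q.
m_α(x) = x^3 + 21x^2 + 147x - 721

Set β = α + 7 = ∛(1064), so β^3 = 1064. Then (α + 7)^3 - 1064 = 0, i.e. α is a root of g(x) = (x + 7)^3 - 1064 = x^3 + 21x^2 + 147x - 721. Since g(x) = h(x + 7) where h(x) = x^3 - 1064, and h is irreducible over Q (because 1064 is not a perfect cube, so h has no rational root, and a monic cubic with no rational root is irreducible), g is also irreducible (irreducibility is preserved under the substitution x → x + 7). Hence m_α(x) = x^3 + 21x^2 + 147x - 721.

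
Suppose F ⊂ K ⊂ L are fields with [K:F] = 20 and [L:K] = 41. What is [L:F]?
[L:F] = 820

The tower law says that for any tower of field extensions F ⊂ K ⊂ L with finite degrees, [L:F] = [L:K] · [K:F]. Here this gives [L:F] = 41 · 20 = 820.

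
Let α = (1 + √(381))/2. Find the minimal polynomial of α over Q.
m_α(x) = x^2 - x - 95

From 2α - 1 = √(381), squaring gives (2α - 1)^2 = 381, i.e. 4α^2 - 4α + 1 = 381, so α^2 - α + (1 - 381)/4 = 0. Since 381 ≡ 1 (mod 4), (1 - 381)/4 = -95 ∈ Z. The polynomial x^2 - x - 95 has discriminant 1 - 4·(-95) = 381, which is not a perfect square in Q (d = 381 is squarefree and ≠ 1), so x^2 - x - 95 is irreducible over Q. It is the minimal polynomial of α.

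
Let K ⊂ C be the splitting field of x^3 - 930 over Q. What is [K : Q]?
[K : Q] = 6

The roots of x^3 - 930 are ∛930, ω∛930, ω^2∛930 where ω = e^(2πi/3) is a primitive cube root of unity, so K = Q(∛930, ω). Now [Q(∛930):Q] = 3 (since 930 is not a perfect cube, x^3 - 930 is irreducible) and [Q(ω):Q] = 2. Both 2 and 3 divide [K:Q], and [K:Q] ≤ 3·2 = 6, so [K:Q] = 6. (Equivalently: Q(∛930) ⊂ R but ω ∉ R, so [K : Q(∛930)] = 2.)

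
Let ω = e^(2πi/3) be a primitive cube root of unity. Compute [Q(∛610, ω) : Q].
[Q(∛610, ω) : Q] = 6

[Q(∛610):Q] = 3 (min poly x^3 - 610, irreducible since 610 is not a perfect cube). [Q(ω):Q] = 2 (min poly x^2 + x + 1). Since Q(∛610) ⊂ R and ω ∉ R, we have ω ∉ Q(∛610), so x^2 + x + 1 remains irreducible over Q(∛610) and [Q(∛610, ω) : Q(∛610)] = 2. By the tower law, [Q(∛610, ω) : Q] = 3 · 2 = 6. (In fact Q(∛610, ω) is the splitting field of x^3 - 610 over Q.)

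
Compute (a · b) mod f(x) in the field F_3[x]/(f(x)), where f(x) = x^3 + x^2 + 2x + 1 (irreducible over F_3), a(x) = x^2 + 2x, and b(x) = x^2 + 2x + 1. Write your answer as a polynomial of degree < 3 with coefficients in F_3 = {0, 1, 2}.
a · b ≡ x (mod f(x))

Multiply in F_3[x]: a(x)·b(x) = (x^2 + 2x)·(x^2 + 2x + 1) = x^4 + x^3 + 2x^2 + 2x. This has degree ≥ 3, so divide by f(x) over F_3: x^4 + x^3 + 2x^2 + 2x = (x)·(x^3 + x^2 + 2x + 1) + (x). Hence a·b ≡ x (mod f). (F_3[x]/(f) is a field with 3^3 = 27 elements since f is irreducible of degree 3.)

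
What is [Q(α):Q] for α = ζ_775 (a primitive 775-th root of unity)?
[Q(α):Q] = 600

The minimal polynomial of ζ_775 over Q is the 775-th cyclotomic polynomial Φ_775(x), which is irreducible over Q and has degree φ(775) = 600. Hence [Q(α):Q] = φ(775) = 600.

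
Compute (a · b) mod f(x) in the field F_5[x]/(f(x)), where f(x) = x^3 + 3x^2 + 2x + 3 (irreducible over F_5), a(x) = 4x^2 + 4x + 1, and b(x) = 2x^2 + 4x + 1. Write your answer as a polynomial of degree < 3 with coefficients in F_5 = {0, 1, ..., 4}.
a · b ≡ x^2 + 4x + 1 (mod f(x))

Multiply in F_5[x]: a(x)·b(x) = (4x^2 + 4x + 1)·(2x^2 + 4x + 1) = 3x^4 + 4x^3 + 2x^2 + 3x + 1. This has degree ≥ 3, so divide by f(x) over F_5: 3x^4 + 4x^3 + 2x^2 + 3x + 1 = (3x)·(x^3 + 3x^2 + 2x + 3) + (x^2 + 4x + 1). Hence a·b ≡ x^2 + 4x + 1 (mod f). (F_5[x]/(f) is a field with 5^3 = 125 elements since f is irreducible of degree 3.)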